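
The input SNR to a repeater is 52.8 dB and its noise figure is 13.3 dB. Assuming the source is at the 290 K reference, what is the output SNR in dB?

By definition F = SNR_in/SNR_out, so in dB: SNR_out = SNR_in − NF
SNR_out = 52.8 − 13.3 = 39.5 dB

39.5 dB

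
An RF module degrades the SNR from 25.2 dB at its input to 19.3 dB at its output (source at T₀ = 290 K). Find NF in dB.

5.9 dB

NF (dB) = SNR_in(dB) − SNR_out(dB) when the source is at T₀
NF = 25.2 − 19.3 = 5.9 dB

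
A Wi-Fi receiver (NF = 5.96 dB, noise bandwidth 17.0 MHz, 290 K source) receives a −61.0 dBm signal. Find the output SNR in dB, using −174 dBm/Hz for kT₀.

34.7 dB

Noise floor: N = −174 + 10 log₁₀(B) + NF
10 log₁₀(1.70×10⁷) = 72.3 dB
N = −174 + 72.3 + 5.96 = −95.74 dBm
SNR = P_sig − N = −61.0 − (−95.74) = 34.74 dB → 34.7 dB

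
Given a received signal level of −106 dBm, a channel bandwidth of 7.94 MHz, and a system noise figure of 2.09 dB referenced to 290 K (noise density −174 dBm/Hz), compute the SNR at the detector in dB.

Noise floor: N = −174 + 10 log₁₀(B) + NF
10 log₁₀(7.94×10⁶) = 69 dB
N = −174 + 69 + 2.09 = −102.91 dBm
SNR = P_sig − N = −106 − (−102.91) = −3.09 dB → −3.1 dB

−3.1 dB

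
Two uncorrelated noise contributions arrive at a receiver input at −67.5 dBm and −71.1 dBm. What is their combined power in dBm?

−65.9 dBm

Convert to linear, add, convert back:
P₁ = 1.78×10⁻¹⁰ W, P₂ = 7.76×10⁻¹¹ W
P_tot = 2.55×10⁻¹⁰ W → 10 log₁₀(P_tot / 10⁻³) = −65.9 dBm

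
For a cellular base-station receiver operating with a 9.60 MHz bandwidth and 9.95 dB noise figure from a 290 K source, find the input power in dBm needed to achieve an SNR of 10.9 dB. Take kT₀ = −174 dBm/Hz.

−83.3 dBm

Sensitivity = −174 + 10 log₁₀(B) + NF + SNR_min
= −174 + 69.82 + 9.95 + 10.9
= −83.33 dBm → −83.3 dBm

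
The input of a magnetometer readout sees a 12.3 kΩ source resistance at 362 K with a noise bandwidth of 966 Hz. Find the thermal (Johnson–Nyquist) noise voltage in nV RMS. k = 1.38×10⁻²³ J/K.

487 nV

V_n = √(4kTRB)
4kTRB = 4 × 1.38×10⁻²³ × 362 × 1.23×10⁴ × 9.66×10² = 2.37×10⁻¹³ V²
V_n = √(2.37×10⁻¹³) = 4.87×10⁻⁷ V = 487 nV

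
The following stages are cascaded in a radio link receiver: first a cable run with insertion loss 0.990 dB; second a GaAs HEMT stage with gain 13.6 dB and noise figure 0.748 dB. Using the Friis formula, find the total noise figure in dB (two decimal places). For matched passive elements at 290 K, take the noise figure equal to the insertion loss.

1.74 dB

Convert to linear (a loss of L dB is a gain of −L dB): F_i = 10^(NF_i/10), G_i = 10^(G_i,dB/10)
  Stage 1: F_1 = 10^(0.990/10) = 1.256, G_1 = 10^(−0.990/10) = 0.7962
  Stage 2: F_2 = 10^(0.748/10) = 1.188, G_2 = 10^(13.6/10) = 22.91
Friis cascade:
  F = 1.256 + (1.188 − 1)/0.7962 = 1.492
NF = 10 log₁₀(1.492) = 1.74 dB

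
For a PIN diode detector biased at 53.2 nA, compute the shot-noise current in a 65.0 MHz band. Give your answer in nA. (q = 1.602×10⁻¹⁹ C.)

1.05 nA

I_n = √(2qI·B)
2qI·B = 2 × 1.602×10⁻¹⁹ × 5.32×10⁻⁸ × 6.50×10⁷ = 1.11×10⁻¹⁸ A²
I_n = √(1.11×10⁻¹⁸) = 1.05×10⁻⁹ A = 1.05 nA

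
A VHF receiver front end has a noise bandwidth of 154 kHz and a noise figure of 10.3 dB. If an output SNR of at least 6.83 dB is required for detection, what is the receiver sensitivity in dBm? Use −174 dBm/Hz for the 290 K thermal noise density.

−105.0 dBm

Sensitivity = −174 + 10 log₁₀(B) + NF + SNR_min
= −174 + 51.88 + 10.3 + 6.83
= −104.99 dBm → −105.0 dBm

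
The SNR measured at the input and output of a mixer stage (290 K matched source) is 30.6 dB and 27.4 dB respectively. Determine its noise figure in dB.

NF (dB) = SNR_in(dB) − SNR_out(dB) when the source is at T₀
NF = 30.6 − 27.4 = 3.2 dB

3.2 dB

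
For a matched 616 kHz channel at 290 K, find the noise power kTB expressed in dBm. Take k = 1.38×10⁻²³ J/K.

P_n = kTB = 1.38×10⁻²³ × 290 × 6.16×10⁵ = 2.47×10⁻¹⁵ W
In dBm: 10 log₁₀(2.47×10⁻¹⁵ / 10⁻³) = −116.1 dBm

−116.1 dBm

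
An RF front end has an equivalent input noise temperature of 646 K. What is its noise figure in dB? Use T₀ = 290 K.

5.09 dB

F = 1 + T_e/T₀ = 1 + 646/290 = 3.22759
NF = 10 log₁₀(3.22759) = 5.09 dB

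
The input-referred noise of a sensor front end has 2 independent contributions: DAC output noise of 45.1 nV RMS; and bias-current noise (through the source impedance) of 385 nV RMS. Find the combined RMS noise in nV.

Uncorrelated sources add in power (mean-square): V_tot = √(ΣV_i²)
V_tot = √[(4.51×10⁻⁸)² + (3.85×10⁻⁷)²] = 3.88×10⁻⁷ V = 388 nV

388 nV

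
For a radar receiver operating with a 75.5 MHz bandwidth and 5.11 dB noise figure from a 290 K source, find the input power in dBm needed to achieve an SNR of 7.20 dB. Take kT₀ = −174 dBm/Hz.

Sensitivity = −174 + 10 log₁₀(B) + NF + SNR_min
= −174 + 78.78 + 5.11 + 7.20
= −82.91 dBm → −82.9 dBm

−82.9 dBm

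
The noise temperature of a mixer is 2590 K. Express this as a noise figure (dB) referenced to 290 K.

F = 1 + T_e/T₀ = 1 + 2590/290 = 9.93103
NF = 10 log₁₀(9.93103) = 9.97 dB

9.97 dB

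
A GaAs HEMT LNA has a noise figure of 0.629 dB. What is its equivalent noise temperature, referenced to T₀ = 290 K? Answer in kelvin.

45.2 K

F = 10^(0.629/10) = 1.15585
T_e = (F − 1)·T₀ = (1.15585 − 1) × 290 = 45.2 K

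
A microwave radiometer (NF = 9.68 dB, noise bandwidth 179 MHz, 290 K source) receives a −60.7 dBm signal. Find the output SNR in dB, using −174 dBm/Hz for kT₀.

21.1 dB

Noise floor: N = −174 + 10 log₁₀(B) + NF
10 log₁₀(1.79×10⁸) = 82.53 dB
N = −174 + 82.53 + 9.68 = −81.79 dBm
SNR = P_sig − N = −60.7 − (−81.79) = 21.09 dB → 21.1 dB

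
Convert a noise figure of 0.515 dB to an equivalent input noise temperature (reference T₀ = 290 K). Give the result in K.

F = 10^(0.515/10) = 1.1259
T_e = (F − 1)·T₀ = (1.1259 − 1) × 290 = 36.5 K

36.5 K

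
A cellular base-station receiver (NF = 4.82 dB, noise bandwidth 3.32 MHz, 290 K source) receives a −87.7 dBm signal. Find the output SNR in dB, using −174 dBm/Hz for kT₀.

Noise floor: N = −174 + 10 log₁₀(B) + NF
10 log₁₀(3.32×10⁶) = 65.21 dB
N = −174 + 65.21 + 4.82 = −103.97 dBm
SNR = P_sig − N = −87.7 − (−103.97) = 16.27 dB → 16.3 dB

16.3 dB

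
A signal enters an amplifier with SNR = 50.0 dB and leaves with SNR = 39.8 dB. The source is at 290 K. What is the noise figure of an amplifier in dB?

NF (dB) = SNR_in(dB) − SNR_out(dB) when the source is at T₀
NF = 50.0 − 39.8 = 10.2 dB

10.2 dB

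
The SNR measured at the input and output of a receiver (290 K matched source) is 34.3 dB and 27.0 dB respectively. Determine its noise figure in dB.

NF (dB) = SNR_in(dB) − SNR_out(dB) when the source is at T₀
NF = 34.3 − 27.0 = 7.3 dB

7.3 dB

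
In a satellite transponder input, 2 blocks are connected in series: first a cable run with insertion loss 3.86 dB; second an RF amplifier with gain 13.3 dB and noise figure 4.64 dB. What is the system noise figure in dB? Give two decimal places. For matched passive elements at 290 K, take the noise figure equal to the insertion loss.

Convert to linear (a loss of L dB is a gain of −L dB): F_i = 10^(NF_i/10), G_i = 10^(G_i,dB/10)
  Stage 1: F_1 = 10^(3.86/10) = 2.432, G_1 = 10^(−3.86/10) = 0.4111
  Stage 2: F_2 = 10^(4.64/10) = 2.911, G_2 = 10^(13.3/10) = 21.38
Friis cascade:
  F = 2.432 + (2.911 − 1)/0.4111 = 7.079
NF = 10 log₁₀(7.079) = 8.50 dB

8.50 dB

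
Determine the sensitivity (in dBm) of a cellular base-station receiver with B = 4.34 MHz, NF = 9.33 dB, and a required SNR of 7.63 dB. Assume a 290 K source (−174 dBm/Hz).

−90.7 dBm

Sensitivity = −174 + 10 log₁₀(B) + NF + SNR_min
= −174 + 66.37 + 9.33 + 7.63
= −90.67 dBm → −90.7 dBm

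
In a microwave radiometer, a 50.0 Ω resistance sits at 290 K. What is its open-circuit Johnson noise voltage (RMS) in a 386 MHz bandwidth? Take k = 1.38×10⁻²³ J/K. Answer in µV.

17.6 µV

V_n = √(4kTRB)
4kTRB = 4 × 1.38×10⁻²³ × 290 × 5.00×10¹ × 3.86×10⁸ = 3.09×10⁻¹⁰ V²
V_n = √(3.09×10⁻¹⁰) = 1.76×10⁻⁵ V = 17.6 µV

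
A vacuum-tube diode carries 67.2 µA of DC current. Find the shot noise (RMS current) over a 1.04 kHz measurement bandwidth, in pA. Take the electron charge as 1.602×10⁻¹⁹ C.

I_n = √(2qI·B)
2qI·B = 2 × 1.602×10⁻¹⁹ × 6.72×10⁻⁵ × 1.04×10³ = 2.24×10⁻²⁰ A²
I_n = √(2.24×10⁻²⁰) = 1.50×10⁻¹⁰ A = 150 pA

150 pA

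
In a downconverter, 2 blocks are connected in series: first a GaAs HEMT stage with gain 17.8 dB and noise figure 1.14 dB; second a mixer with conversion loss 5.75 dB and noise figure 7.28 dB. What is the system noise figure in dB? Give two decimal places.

1.37 dB

Convert to linear (a loss of L dB is a gain of −L dB): F_i = 10^(NF_i/10), G_i = 10^(G_i,dB/10)
  Stage 1: F_1 = 10^(1.14/10) = 1.300, G_1 = 10^(17.8/10) = 60.26
  Stage 2: F_2 = 10^(7.28/10) = 5.346, G_2 = 10^(−5.75/10) = 0.2661
Friis cascade:
  F = 1.300 + (5.346 − 1)/60.26 = 1.372
NF = 10 log₁₀(1.372) = 1.37 dB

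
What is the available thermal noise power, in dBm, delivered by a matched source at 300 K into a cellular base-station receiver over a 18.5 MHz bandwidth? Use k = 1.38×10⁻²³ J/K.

−101.2 dBm

P_n = kTB = 1.38×10⁻²³ × 300 × 1.85×10⁷ = 7.66×10⁻¹⁴ W
In dBm: 10 log₁₀(7.66×10⁻¹⁴ / 10⁻³) = −101.2 dBm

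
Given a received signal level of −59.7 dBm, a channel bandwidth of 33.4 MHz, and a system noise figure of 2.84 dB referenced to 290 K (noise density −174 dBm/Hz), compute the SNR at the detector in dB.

36.2 dB

Noise floor: N = −174 + 10 log₁₀(B) + NF
10 log₁₀(3.34×10⁷) = 75.24 dB
N = −174 + 75.24 + 2.84 = −95.92 dBm
SNR = P_sig − N = −59.7 − (−95.92) = 36.22 dB → 36.2 dB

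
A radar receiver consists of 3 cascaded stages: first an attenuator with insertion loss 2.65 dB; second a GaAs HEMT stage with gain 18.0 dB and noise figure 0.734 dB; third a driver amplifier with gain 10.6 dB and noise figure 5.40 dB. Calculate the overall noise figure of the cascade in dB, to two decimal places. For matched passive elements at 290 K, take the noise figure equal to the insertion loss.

Convert to linear (a loss of L dB is a gain of −L dB): F_i = 10^(NF_i/10), G_i = 10^(G_i,dB/10)
  Stage 1: F_1 = 10^(2.65/10) = 1.841, G_1 = 10^(−2.65/10) = 0.5433
  Stage 2: F_2 = 10^(0.734/10) = 1.184, G_2 = 10^(18.0/10) = 63.10
  Stage 3: F_3 = 10^(5.40/10) = 3.467, G_3 = 10^(10.6/10) = 11.48
Friis cascade:
  F = 1.841 + (1.184 − 1)/0.5433 + (3.467 − 1)/34.28 = 2.252
NF = 10 log₁₀(2.252) = 3.53 dB

3.53 dB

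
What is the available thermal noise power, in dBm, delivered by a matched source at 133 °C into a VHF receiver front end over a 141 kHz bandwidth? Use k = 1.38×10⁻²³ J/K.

T = 133 °C + 273.15 = 406.15 K
P_n = kTB = 1.38×10⁻²³ × 406.15 × 1.41×10⁵ = 7.90×10⁻¹⁶ W
In dBm: 10 log₁₀(7.90×10⁻¹⁶ / 10⁻³) = −121.0 dBm

−121.0 dBm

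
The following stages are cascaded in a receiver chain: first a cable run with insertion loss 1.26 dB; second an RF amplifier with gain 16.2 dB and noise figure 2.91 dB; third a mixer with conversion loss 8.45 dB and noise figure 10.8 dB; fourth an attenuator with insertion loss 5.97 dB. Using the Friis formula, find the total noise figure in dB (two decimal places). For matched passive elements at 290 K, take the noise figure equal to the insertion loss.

Convert to linear (a loss of L dB is a gain of −L dB): F_i = 10^(NF_i/10), G_i = 10^(G_i,dB/10)
  Stage 1: F_1 = 10^(1.26/10) = 1.337, G_1 = 10^(−1.26/10) = 0.7482
  Stage 2: F_2 = 10^(2.91/10) = 1.954, G_2 = 10^(16.2/10) = 41.69
  Stage 3: F_3 = 10^(10.8/10) = 12.02, G_3 = 10^(−8.45/10) = 0.1429
  Stage 4: F_4 = 10^(5.97/10) = 3.954, G_4 = 10^(−5.97/10) = 0.2529
Friis cascade:
  F = 1.337 + (1.954 − 1)/0.7482 + (12.02 − 1)/31.19 + (3.954 − 1)/4.457 = 3.628
NF = 10 log₁₀(3.628) = 5.60 dB

5.60 dB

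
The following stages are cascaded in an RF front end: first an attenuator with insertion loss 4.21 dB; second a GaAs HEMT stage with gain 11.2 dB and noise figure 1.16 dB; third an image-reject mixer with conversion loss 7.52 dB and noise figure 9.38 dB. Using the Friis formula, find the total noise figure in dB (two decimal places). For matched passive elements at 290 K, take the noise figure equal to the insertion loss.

Convert to linear (a loss of L dB is a gain of −L dB): F_i = 10^(NF_i/10), G_i = 10^(G_i,dB/10)
  Stage 1: F_1 = 10^(4.21/10) = 2.636, G_1 = 10^(−4.21/10) = 0.3793
  Stage 2: F_2 = 10^(1.16/10) = 1.306, G_2 = 10^(11.2/10) = 13.18
  Stage 3: F_3 = 10^(9.38/10) = 8.670, G_3 = 10^(−7.52/10) = 0.1770
Friis cascade:
  F = 2.636 + (1.306 − 1)/0.3793 + (8.670 − 1)/5.000 = 4.977
NF = 10 log₁₀(4.977) = 6.97 dB

6.97 dB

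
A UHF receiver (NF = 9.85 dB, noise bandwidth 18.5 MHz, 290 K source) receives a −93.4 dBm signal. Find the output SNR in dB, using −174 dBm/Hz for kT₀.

−1.9 dB

Noise floor: N = −174 + 10 log₁₀(B) + NF
10 log₁₀(1.85×10⁷) = 72.67 dB
N = −174 + 72.67 + 9.85 = −91.48 dBm
SNR = P_sig − N = −93.4 − (−91.48) = −1.92 dB → −1.9 dB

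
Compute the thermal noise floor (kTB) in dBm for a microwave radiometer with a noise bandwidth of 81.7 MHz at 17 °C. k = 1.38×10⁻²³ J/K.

T = 17 °C + 273.15 = 290.15 K
P_n = kTB = 1.38×10⁻²³ × 290.15 × 8.17×10⁷ = 3.27×10⁻¹³ W
In dBm: 10 log₁₀(3.27×10⁻¹³ / 10⁻³) = −94.9 dBm

−94.9 dBm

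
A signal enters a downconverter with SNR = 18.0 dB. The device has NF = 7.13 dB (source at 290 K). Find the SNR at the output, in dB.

10.87 dB

By definition F = SNR_in/SNR_out, so in dB: SNR_out = SNR_in − NF
SNR_out = 18.0 − 7.13 = 10.87 dB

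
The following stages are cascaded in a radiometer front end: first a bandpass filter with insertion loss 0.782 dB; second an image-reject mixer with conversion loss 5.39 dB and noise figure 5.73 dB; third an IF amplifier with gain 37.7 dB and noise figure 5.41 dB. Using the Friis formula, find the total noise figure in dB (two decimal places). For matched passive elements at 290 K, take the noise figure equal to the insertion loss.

Convert to linear (a loss of L dB is a gain of −L dB): F_i = 10^(NF_i/10), G_i = 10^(G_i,dB/10)
  Stage 1: F_1 = 10^(0.782/10) = 1.197, G_1 = 10^(−0.782/10) = 0.8352
  Stage 2: F_2 = 10^(5.73/10) = 3.741, G_2 = 10^(−5.39/10) = 0.2891
  Stage 3: F_3 = 10^(5.41/10) = 3.475, G_3 = 10^(37.7/10) = 5888
Friis cascade:
  F = 1.197 + (3.741 − 1)/0.8352 + (3.475 − 1)/0.2414 = 14.73
NF = 10 log₁₀(14.73) = 11.68 dB

11.68 dB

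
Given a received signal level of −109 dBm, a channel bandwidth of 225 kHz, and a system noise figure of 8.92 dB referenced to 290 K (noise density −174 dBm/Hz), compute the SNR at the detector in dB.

Noise floor: N = −174 + 10 log₁₀(B) + NF
10 log₁₀(2.25×10⁵) = 53.52 dB
N = −174 + 53.52 + 8.92 = −111.56 dBm
SNR = P_sig − N = −109 − (−111.56) = 2.56 dB → 2.6 dB

2.6 dB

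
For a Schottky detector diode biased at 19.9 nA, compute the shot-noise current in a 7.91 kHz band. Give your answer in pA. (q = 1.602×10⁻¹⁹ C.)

7.10 pA

I_n = √(2qI·B)
2qI·B = 2 × 1.602×10⁻¹⁹ × 1.99×10⁻⁸ × 7.91×10³ = 5.04×10⁻²³ A²
I_n = √(5.04×10⁻²³) = 7.10×10⁻¹² A = 7.10 pA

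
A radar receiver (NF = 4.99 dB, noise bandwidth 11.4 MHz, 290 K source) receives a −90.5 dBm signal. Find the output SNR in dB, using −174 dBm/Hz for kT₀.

Noise floor: N = −174 + 10 log₁₀(B) + NF
10 log₁₀(1.14×10⁷) = 70.57 dB
N = −174 + 70.57 + 4.99 = −98.44 dBm
SNR = P_sig − N = −90.5 − (−98.44) = 7.94 dB → 7.9 dB

7.9 dB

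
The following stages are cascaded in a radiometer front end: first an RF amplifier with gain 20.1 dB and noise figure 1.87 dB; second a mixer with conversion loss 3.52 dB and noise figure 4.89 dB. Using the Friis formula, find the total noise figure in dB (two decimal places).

1.93 dB

Convert to linear (a loss of L dB is a gain of −L dB): F_i = 10^(NF_i/10), G_i = 10^(G_i,dB/10)
  Stage 1: F_1 = 10^(1.87/10) = 1.538, G_1 = 10^(20.1/10) = 102.3
  Stage 2: F_2 = 10^(4.89/10) = 3.083, G_2 = 10^(−3.52/10) = 0.4446
Friis cascade:
  F = 1.538 + (3.083 − 1)/102.3 = 1.559
NF = 10 log₁₀(1.559) = 1.93 dB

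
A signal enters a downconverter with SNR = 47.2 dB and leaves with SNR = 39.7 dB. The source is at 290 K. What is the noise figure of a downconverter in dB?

NF (dB) = SNR_in(dB) − SNR_out(dB) when the source is at T₀
NF = 47.2 − 39.7 = 7.5 dB

7.5 dB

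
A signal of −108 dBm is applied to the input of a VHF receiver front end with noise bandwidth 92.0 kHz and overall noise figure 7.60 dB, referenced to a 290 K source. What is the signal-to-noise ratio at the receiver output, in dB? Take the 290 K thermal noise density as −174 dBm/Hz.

Noise floor: N = −174 + 10 log₁₀(B) + NF
10 log₁₀(9.20×10⁴) = 49.64 dB
N = −174 + 49.64 + 7.60 = −116.76 dBm
SNR = P_sig − N = −108 − (−116.76) = 8.76 dB → 8.8 dB

8.8 dB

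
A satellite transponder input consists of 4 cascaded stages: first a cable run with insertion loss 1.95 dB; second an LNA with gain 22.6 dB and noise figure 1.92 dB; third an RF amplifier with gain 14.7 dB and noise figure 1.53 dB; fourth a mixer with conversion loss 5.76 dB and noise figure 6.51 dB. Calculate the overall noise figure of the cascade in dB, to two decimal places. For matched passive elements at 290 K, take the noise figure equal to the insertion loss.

Convert to linear (a loss of L dB is a gain of −L dB): F_i = 10^(NF_i/10), G_i = 10^(G_i,dB/10)
  Stage 1: F_1 = 10^(1.95/10) = 1.567, G_1 = 10^(−1.95/10) = 0.6383
  Stage 2: F_2 = 10^(1.92/10) = 1.556, G_2 = 10^(22.6/10) = 182.0
  Stage 3: F_3 = 10^(1.53/10) = 1.422, G_3 = 10^(14.7/10) = 29.51
  Stage 4: F_4 = 10^(6.51/10) = 4.477, G_4 = 10^(−5.76/10) = 0.2655
Friis cascade:
  F = 1.567 + (1.556 − 1)/0.6383 + (1.422 − 1)/116.1 + (4.477 − 1)/3428 = 2.442
NF = 10 log₁₀(2.442) = 3.88 dB

3.88 dB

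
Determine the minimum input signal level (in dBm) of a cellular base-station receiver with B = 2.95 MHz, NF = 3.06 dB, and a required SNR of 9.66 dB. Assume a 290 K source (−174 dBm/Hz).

Sensitivity = −174 + 10 log₁₀(B) + NF + SNR_min
= −174 + 64.7 + 3.06 + 9.66
= −96.58 dBm → −96.6 dBm

−96.6 dBm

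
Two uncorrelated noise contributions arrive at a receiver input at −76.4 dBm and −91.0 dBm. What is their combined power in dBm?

−76.3 dBm

Convert to linear, add, convert back:
P₁ = 2.29×10⁻¹¹ W, P₂ = 7.94×10⁻¹³ W
P_tot = 2.37×10⁻¹¹ W → 10 log₁₀(P_tot / 10⁻³) = −76.3 dBm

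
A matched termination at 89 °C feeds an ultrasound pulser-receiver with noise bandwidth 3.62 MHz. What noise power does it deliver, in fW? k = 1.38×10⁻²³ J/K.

18.1 fW

T = 89 °C + 273.15 = 362.15 K
P_n = kTB = 1.38×10⁻²³ × 362.15 × 3.62×10⁶ = 1.81×10⁻¹⁴ W = 18.1 fW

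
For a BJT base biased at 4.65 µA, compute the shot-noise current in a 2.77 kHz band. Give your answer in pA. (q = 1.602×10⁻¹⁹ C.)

64.2 pA

I_n = √(2qI·B)
2qI·B = 2 × 1.602×10⁻¹⁹ × 4.65×10⁻⁶ × 2.77×10³ = 4.13×10⁻²¹ A²
I_n = √(4.13×10⁻²¹) = 6.42×10⁻¹¹ A = 64.2 pA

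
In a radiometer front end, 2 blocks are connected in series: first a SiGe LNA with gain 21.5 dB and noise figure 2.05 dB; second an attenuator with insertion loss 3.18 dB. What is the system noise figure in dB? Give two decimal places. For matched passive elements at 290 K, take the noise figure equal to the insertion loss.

Convert to linear (a loss of L dB is a gain of −L dB): F_i = 10^(NF_i/10), G_i = 10^(G_i,dB/10)
  Stage 1: F_1 = 10^(2.05/10) = 1.603, G_1 = 10^(21.5/10) = 141.3
  Stage 2: F_2 = 10^(3.18/10) = 2.080, G_2 = 10^(−3.18/10) = 0.4808
Friis cascade:
  F = 1.603 + (2.080 − 1)/141.3 = 1.611
NF = 10 log₁₀(1.611) = 2.07 dB

2.07 dB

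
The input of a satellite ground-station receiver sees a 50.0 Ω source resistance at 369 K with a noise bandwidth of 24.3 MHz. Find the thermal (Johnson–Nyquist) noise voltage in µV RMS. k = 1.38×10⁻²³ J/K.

4.97 µV

V_n = √(4kTRB)
4kTRB = 4 × 1.38×10⁻²³ × 369 × 5.00×10¹ × 2.43×10⁷ = 2.47×10⁻¹¹ V²
V_n = √(2.47×10⁻¹¹) = 4.97×10⁻⁶ V = 4.97 µV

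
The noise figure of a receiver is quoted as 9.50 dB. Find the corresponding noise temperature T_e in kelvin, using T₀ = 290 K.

2295 K

F = 10^(9.50/10) = 8.91251
T_e = (F − 1)·T₀ = (8.91251 − 1) × 290 = 2295 K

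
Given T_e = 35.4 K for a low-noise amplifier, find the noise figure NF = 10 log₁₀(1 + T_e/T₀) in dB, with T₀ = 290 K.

0.500 dB

F = 1 + T_e/T₀ = 1 + 35.4/290 = 1.12207
NF = 10 log₁₀(1.12207) = 0.500 dB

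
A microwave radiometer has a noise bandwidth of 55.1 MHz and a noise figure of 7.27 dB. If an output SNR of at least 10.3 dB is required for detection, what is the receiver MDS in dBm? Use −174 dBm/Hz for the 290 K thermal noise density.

Sensitivity = −174 + 10 log₁₀(B) + NF + SNR_min
= −174 + 77.41 + 7.27 + 10.3
= −79.02 dBm → −79.0 dBm

−79.0 dBm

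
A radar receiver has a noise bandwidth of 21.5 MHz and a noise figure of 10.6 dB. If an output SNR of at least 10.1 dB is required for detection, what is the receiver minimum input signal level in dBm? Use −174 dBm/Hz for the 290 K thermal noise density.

Sensitivity = −174 + 10 log₁₀(B) + NF + SNR_min
= −174 + 73.32 + 10.6 + 10.1
= −79.98 dBm → −80.0 dBm

−80.0 dBm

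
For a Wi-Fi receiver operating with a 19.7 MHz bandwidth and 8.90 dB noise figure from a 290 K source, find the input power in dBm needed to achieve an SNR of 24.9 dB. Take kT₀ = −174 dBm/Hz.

Sensitivity = −174 + 10 log₁₀(B) + NF + SNR_min
= −174 + 72.94 + 8.90 + 24.9
= −67.26 dBm → −67.3 dBm

−67.3 dBm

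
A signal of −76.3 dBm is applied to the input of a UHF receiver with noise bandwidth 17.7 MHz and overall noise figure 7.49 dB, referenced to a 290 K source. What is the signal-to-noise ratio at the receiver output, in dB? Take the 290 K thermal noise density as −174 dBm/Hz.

Noise floor: N = −174 + 10 log₁₀(B) + NF
10 log₁₀(1.77×10⁷) = 72.48 dB
N = −174 + 72.48 + 7.49 = −94.03 dBm
SNR = P_sig − N = −76.3 − (−94.03) = 17.73 dB → 17.7 dB

17.7 dB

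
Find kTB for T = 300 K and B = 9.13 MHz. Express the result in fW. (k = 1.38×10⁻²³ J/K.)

37.8 fW

P_n = kTB = 1.38×10⁻²³ × 300 × 9.13×10⁶ = 3.78×10⁻¹⁴ W = 37.8 fW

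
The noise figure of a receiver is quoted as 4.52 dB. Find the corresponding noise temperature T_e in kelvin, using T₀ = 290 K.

531 K

F = 10^(4.52/10) = 2.83139
T_e = (F − 1)·T₀ = (2.83139 − 1) × 290 = 531 K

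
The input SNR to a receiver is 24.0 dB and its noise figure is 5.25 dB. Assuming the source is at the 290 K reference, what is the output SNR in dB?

18.75 dB

By definition F = SNR_in/SNR_out, so in dB: SNR_out = SNR_in − NF
SNR_out = 24.0 − 5.25 = 18.75 dB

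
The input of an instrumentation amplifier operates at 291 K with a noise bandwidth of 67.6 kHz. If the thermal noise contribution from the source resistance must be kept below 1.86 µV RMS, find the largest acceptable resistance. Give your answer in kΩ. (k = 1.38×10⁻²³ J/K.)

Johnson–Nyquist: V_n = √(4kTRB) ⇒ R = V_n² / (4kTB)
4kTB = 4 × 1.38×10⁻²³ × 291 × 6.76×10⁴ = 1.09×10⁻¹⁵
R = (1.86×10⁻⁶)² / 1.09×10⁻¹⁵ = 3.19×10³ Ω = 3.19 kΩ

3.19 kΩ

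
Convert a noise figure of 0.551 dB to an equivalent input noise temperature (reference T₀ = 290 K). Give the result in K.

39.2 K

F = 10^(0.551/10) = 1.13527
T_e = (F − 1)·T₀ = (1.13527 − 1) × 290 = 39.2 K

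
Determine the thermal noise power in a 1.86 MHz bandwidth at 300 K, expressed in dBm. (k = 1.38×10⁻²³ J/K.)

P_n = kTB = 1.38×10⁻²³ × 300 × 1.86×10⁶ = 7.70×10⁻¹⁵ W
In dBm: 10 log₁₀(7.70×10⁻¹⁵ / 10⁻³) = −111.1 dBm

−111.1 dBm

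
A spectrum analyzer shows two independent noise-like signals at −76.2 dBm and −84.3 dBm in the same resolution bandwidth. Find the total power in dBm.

Convert to linear, add, convert back:
P₁ = 2.40×10⁻¹¹ W, P₂ = 3.72×10⁻¹² W
P_tot = 2.77×10⁻¹¹ W → 10 log₁₀(P_tot / 10⁻³) = −75.6 dBm

−75.6 dBm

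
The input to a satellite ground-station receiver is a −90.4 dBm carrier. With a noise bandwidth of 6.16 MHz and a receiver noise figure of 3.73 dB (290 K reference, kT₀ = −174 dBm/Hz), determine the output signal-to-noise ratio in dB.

12.0 dB

Noise floor: N = −174 + 10 log₁₀(B) + NF
10 log₁₀(6.16×10⁶) = 67.9 dB
N = −174 + 67.9 + 3.73 = −102.37 dBm
SNR = P_sig − N = −90.4 − (−102.37) = 11.97 dB → 12.0 dB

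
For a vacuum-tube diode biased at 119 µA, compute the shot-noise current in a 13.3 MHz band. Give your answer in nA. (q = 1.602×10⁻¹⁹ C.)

22.5 nA

I_n = √(2qI·B)
2qI·B = 2 × 1.602×10⁻¹⁹ × 1.19×10⁻⁴ × 1.33×10⁷ = 5.07×10⁻¹⁶ A²
I_n = √(5.07×10⁻¹⁶) = 2.25×10⁻⁸ A = 22.5 nA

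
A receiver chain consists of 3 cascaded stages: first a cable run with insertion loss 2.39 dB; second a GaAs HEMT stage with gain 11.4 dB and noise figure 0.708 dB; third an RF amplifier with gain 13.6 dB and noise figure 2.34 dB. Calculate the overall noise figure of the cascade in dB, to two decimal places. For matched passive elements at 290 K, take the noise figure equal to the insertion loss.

3.28 dB

Convert to linear (a loss of L dB is a gain of −L dB): F_i = 10^(NF_i/10), G_i = 10^(G_i,dB/10)
  Stage 1: F_1 = 10^(2.39/10) = 1.734, G_1 = 10^(−2.39/10) = 0.5768
  Stage 2: F_2 = 10^(0.708/10) = 1.177, G_2 = 10^(11.4/10) = 13.80
  Stage 3: F_3 = 10^(2.34/10) = 1.714, G_3 = 10^(13.6/10) = 22.91
Friis cascade:
  F = 1.734 + (1.177 − 1)/0.5768 + (1.714 − 1)/7.962 = 2.130
NF = 10 log₁₀(2.130) = 3.28 dB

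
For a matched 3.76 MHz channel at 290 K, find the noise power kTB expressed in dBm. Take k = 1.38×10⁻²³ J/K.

P_n = kTB = 1.38×10⁻²³ × 290 × 3.76×10⁶ = 1.50×10⁻¹⁴ W
In dBm: 10 log₁₀(1.50×10⁻¹⁴ / 10⁻³) = −108.2 dBm

−108.2 dBm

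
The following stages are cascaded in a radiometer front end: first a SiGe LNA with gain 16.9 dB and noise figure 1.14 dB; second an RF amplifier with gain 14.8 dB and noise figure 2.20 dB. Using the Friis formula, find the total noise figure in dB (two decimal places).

Convert to linear (a loss of L dB is a gain of −L dB): F_i = 10^(NF_i/10), G_i = 10^(G_i,dB/10)
  Stage 1: F_1 = 10^(1.14/10) = 1.300, G_1 = 10^(16.9/10) = 48.98
  Stage 2: F_2 = 10^(2.20/10) = 1.660, G_2 = 10^(14.8/10) = 30.20
Friis cascade:
  F = 1.300 + (1.660 − 1)/48.98 = 1.314
NF = 10 log₁₀(1.314) = 1.18 dB

1.18 dB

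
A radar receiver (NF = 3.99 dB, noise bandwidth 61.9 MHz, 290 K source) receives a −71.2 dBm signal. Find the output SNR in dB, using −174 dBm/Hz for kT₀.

20.9 dB

Noise floor: N = −174 + 10 log₁₀(B) + NF
10 log₁₀(6.19×10⁷) = 77.92 dB
N = −174 + 77.92 + 3.99 = −92.09 dBm
SNR = P_sig − N = −71.2 − (−92.09) = 20.89 dB → 20.9 dB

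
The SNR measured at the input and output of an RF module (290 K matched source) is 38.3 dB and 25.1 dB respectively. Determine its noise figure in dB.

NF (dB) = SNR_in(dB) − SNR_out(dB) when the source is at T₀
NF = 38.3 − 25.1 = 13.2 dB

13.2 dB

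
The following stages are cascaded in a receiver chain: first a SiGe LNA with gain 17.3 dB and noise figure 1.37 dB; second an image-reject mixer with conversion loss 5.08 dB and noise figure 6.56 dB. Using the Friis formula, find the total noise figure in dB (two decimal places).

1.57 dB

Convert to linear (a loss of L dB is a gain of −L dB): F_i = 10^(NF_i/10), G_i = 10^(G_i,dB/10)
  Stage 1: F_1 = 10^(1.37/10) = 1.371, G_1 = 10^(17.3/10) = 53.70
  Stage 2: F_2 = 10^(6.56/10) = 4.529, G_2 = 10^(−5.08/10) = 0.3105
Friis cascade:
  F = 1.371 + (4.529 − 1)/53.70 = 1.437
NF = 10 log₁₀(1.437) = 1.57 dB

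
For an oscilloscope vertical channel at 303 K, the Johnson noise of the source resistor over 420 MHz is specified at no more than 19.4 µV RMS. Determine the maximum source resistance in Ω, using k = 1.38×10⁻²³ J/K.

Johnson–Nyquist: V_n = √(4kTRB) ⇒ R = V_n² / (4kTB)
4kTB = 4 × 1.38×10⁻²³ × 303 × 4.20×10⁸ = 7.02×10⁻¹²
R = (1.94×10⁻⁵)² / 7.02×10⁻¹² = 5.36×10¹ Ω = 53.6 Ω

53.6 Ω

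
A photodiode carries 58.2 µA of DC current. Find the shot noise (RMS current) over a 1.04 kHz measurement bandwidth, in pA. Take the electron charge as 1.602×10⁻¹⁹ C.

I_n = √(2qI·B)
2qI·B = 2 × 1.602×10⁻¹⁹ × 5.82×10⁻⁵ × 1.04×10³ = 1.94×10⁻²⁰ A²
I_n = √(1.94×10⁻²⁰) = 1.39×10⁻¹⁰ A = 139 pA

139 pA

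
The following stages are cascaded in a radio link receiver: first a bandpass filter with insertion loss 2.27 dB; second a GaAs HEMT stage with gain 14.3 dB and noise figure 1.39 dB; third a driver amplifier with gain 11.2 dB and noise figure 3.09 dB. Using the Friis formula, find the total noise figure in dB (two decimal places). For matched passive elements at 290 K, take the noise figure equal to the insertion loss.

3.78 dB

Convert to linear (a loss of L dB is a gain of −L dB): F_i = 10^(NF_i/10), G_i = 10^(G_i,dB/10)
  Stage 1: F_1 = 10^(2.27/10) = 1.687, G_1 = 10^(−2.27/10) = 0.5929
  Stage 2: F_2 = 10^(1.39/10) = 1.377, G_2 = 10^(14.3/10) = 26.92
  Stage 3: F_3 = 10^(3.09/10) = 2.037, G_3 = 10^(11.2/10) = 13.18
Friis cascade:
  F = 1.687 + (1.377 − 1)/0.5929 + (2.037 − 1)/15.96 = 2.388
NF = 10 log₁₀(2.388) = 3.78 dB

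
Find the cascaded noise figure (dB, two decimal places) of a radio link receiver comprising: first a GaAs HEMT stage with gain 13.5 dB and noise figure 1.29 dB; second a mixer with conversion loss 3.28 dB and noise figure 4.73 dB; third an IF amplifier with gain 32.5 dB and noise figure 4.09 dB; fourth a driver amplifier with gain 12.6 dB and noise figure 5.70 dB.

1.99 dB

Convert to linear (a loss of L dB is a gain of −L dB): F_i = 10^(NF_i/10), G_i = 10^(G_i,dB/10)
  Stage 1: F_1 = 10^(1.29/10) = 1.346, G_1 = 10^(13.5/10) = 22.39
  Stage 2: F_2 = 10^(4.73/10) = 2.972, G_2 = 10^(−3.28/10) = 0.4699
  Stage 3: F_3 = 10^(4.09/10) = 2.564, G_3 = 10^(32.5/10) = 1778
  Stage 4: F_4 = 10^(5.70/10) = 3.715, G_4 = 10^(12.6/10) = 18.20
Friis cascade:
  F = 1.346 + (2.972 − 1)/22.39 + (2.564 − 1)/10.52 + (3.715 − 1)/1.871×10⁴ = 1.583
NF = 10 log₁₀(1.583) = 1.99 dB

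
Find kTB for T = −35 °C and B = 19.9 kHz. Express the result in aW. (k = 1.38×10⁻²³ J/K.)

T = −35 °C + 273.15 = 238.15 K
P_n = kTB = 1.38×10⁻²³ × 238.15 × 1.99×10⁴ = 6.54×10⁻¹⁷ W = 65.4 aW

65.4 aW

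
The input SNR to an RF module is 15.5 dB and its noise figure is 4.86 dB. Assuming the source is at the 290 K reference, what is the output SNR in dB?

By definition F = SNR_in/SNR_out, so in dB: SNR_out = SNR_in − NF
SNR_out = 15.5 − 4.86 = 10.64 dB

10.64 dB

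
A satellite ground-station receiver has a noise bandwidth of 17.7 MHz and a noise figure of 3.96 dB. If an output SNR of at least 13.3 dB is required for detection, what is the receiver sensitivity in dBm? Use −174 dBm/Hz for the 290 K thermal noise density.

Sensitivity = −174 + 10 log₁₀(B) + NF + SNR_min
= −174 + 72.48 + 3.96 + 13.3
= −84.26 dBm → −84.3 dBm

−84.3 dBm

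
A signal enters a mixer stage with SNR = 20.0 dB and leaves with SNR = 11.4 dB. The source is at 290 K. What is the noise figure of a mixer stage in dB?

8.6 dB

NF (dB) = SNR_in(dB) − SNR_out(dB) when the source is at T₀
NF = 20.0 − 11.4 = 8.6 dB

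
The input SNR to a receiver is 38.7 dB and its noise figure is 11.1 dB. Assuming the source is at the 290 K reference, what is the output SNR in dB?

27.6 dB

By definition F = SNR_in/SNR_out, so in dB: SNR_out = SNR_in − NF
SNR_out = 38.7 − 11.1 = 27.6 dB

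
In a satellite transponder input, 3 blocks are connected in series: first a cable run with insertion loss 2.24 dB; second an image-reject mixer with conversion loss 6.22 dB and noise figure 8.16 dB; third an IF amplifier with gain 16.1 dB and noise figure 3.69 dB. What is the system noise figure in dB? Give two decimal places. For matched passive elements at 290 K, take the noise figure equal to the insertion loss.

13.09 dB

Convert to linear (a loss of L dB is a gain of −L dB): F_i = 10^(NF_i/10), G_i = 10^(G_i,dB/10)
  Stage 1: F_1 = 10^(2.24/10) = 1.675, G_1 = 10^(−2.24/10) = 0.5970
  Stage 2: F_2 = 10^(8.16/10) = 6.546, G_2 = 10^(−6.22/10) = 0.2388
  Stage 3: F_3 = 10^(3.69/10) = 2.339, G_3 = 10^(16.1/10) = 40.74
Friis cascade:
  F = 1.675 + (6.546 − 1)/0.5970 + (2.339 − 1)/0.1426 = 20.36
NF = 10 log₁₀(20.36) = 13.09 dB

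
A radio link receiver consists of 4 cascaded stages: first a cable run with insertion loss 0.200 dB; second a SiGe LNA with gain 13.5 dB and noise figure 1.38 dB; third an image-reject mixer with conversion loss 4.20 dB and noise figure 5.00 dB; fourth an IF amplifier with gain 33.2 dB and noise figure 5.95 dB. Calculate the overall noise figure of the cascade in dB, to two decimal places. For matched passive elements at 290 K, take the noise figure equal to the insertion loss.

2.79 dB

Convert to linear (a loss of L dB is a gain of −L dB): F_i = 10^(NF_i/10), G_i = 10^(G_i,dB/10)
  Stage 1: F_1 = 10^(0.200/10) = 1.047, G_1 = 10^(−0.200/10) = 0.9550
  Stage 2: F_2 = 10^(1.38/10) = 1.374, G_2 = 10^(13.5/10) = 22.39
  Stage 3: F_3 = 10^(5.00/10) = 3.162, G_3 = 10^(−4.20/10) = 0.3802
  Stage 4: F_4 = 10^(5.95/10) = 3.936, G_4 = 10^(33.2/10) = 2089
Friis cascade:
  F = 1.047 + (1.374 − 1)/0.9550 + (3.162 − 1)/21.38 + (3.936 − 1)/8.128 = 1.901
NF = 10 log₁₀(1.901) = 2.79 dB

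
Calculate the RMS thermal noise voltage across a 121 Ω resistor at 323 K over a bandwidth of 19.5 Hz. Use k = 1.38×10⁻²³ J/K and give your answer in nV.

6.49 nV

V_n = √(4kTRB)
4kTRB = 4 × 1.38×10⁻²³ × 323 × 1.21×10² × 1.95×10¹ = 4.21×10⁻¹⁷ V²
V_n = √(4.21×10⁻¹⁷) = 6.49×10⁻⁹ V = 6.49 nV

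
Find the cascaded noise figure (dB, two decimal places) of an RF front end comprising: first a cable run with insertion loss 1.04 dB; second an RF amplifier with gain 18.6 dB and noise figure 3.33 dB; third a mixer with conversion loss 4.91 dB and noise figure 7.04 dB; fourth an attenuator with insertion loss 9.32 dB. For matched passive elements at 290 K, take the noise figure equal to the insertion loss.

5.07 dB

Convert to linear (a loss of L dB is a gain of −L dB): F_i = 10^(NF_i/10), G_i = 10^(G_i,dB/10)
  Stage 1: F_1 = 10^(1.04/10) = 1.271, G_1 = 10^(−1.04/10) = 0.7870
  Stage 2: F_2 = 10^(3.33/10) = 2.153, G_2 = 10^(18.6/10) = 72.44
  Stage 3: F_3 = 10^(7.04/10) = 5.058, G_3 = 10^(−4.91/10) = 0.3228
  Stage 4: F_4 = 10^(9.32/10) = 8.551, G_4 = 10^(−9.32/10) = 0.1169
Friis cascade:
  F = 1.271 + (2.153 − 1)/0.7870 + (5.058 − 1)/57.02 + (8.551 − 1)/18.41 = 3.217
NF = 10 log₁₀(3.217) = 5.07 dB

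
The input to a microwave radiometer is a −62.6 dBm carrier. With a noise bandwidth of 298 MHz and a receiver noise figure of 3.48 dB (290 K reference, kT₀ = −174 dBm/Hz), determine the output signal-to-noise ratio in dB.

23.2 dB

Noise floor: N = −174 + 10 log₁₀(B) + NF
10 log₁₀(2.98×10⁸) = 84.74 dB
N = −174 + 84.74 + 3.48 = −85.78 dBm
SNR = P_sig − N = −62.6 − (−85.78) = 23.18 dB → 23.2 dB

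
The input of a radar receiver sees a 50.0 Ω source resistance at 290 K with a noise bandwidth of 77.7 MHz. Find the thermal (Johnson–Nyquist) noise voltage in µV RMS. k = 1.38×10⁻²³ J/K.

V_n = √(4kTRB)
4kTRB = 4 × 1.38×10⁻²³ × 290 × 5.00×10¹ × 7.77×10⁷ = 6.22×10⁻¹¹ V²
V_n = √(6.22×10⁻¹¹) = 7.89×10⁻⁶ V = 7.89 µV

7.89 µV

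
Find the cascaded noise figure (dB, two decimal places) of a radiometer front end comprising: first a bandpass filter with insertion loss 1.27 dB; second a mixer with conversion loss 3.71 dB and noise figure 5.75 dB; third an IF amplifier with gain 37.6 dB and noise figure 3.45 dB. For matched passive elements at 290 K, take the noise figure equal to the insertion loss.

9.47 dB

Convert to linear (a loss of L dB is a gain of −L dB): F_i = 10^(NF_i/10), G_i = 10^(G_i,dB/10)
  Stage 1: F_1 = 10^(1.27/10) = 1.340, G_1 = 10^(−1.27/10) = 0.7464
  Stage 2: F_2 = 10^(5.75/10) = 3.758, G_2 = 10^(−3.71/10) = 0.4256
  Stage 3: F_3 = 10^(3.45/10) = 2.213, G_3 = 10^(37.6/10) = 5754
Friis cascade:
  F = 1.340 + (3.758 − 1)/0.7464 + (2.213 − 1)/0.3177 = 8.854
NF = 10 log₁₀(8.854) = 9.47 dB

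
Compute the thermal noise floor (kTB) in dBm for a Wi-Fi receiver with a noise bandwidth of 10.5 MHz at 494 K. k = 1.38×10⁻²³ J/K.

P_n = kTB = 1.38×10⁻²³ × 494 × 1.05×10⁷ = 7.16×10⁻¹⁴ W
In dBm: 10 log₁₀(7.16×10⁻¹⁴ / 10⁻³) = −101.5 dBm

−101.5 dBm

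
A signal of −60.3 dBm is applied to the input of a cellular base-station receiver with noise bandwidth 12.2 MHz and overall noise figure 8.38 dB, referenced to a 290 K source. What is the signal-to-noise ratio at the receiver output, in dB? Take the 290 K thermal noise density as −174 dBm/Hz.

Noise floor: N = −174 + 10 log₁₀(B) + NF
10 log₁₀(1.22×10⁷) = 70.86 dB
N = −174 + 70.86 + 8.38 = −94.76 dBm
SNR = P_sig − N = −60.3 − (−94.76) = 34.46 dB → 34.5 dB

34.5 dB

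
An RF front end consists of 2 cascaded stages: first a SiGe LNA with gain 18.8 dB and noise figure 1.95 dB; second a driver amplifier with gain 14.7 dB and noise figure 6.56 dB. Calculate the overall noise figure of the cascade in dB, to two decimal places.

2.08 dB

Convert to linear (a loss of L dB is a gain of −L dB): F_i = 10^(NF_i/10), G_i = 10^(G_i,dB/10)
  Stage 1: F_1 = 10^(1.95/10) = 1.567, G_1 = 10^(18.8/10) = 75.86
  Stage 2: F_2 = 10^(6.56/10) = 4.529, G_2 = 10^(14.7/10) = 29.51
Friis cascade:
  F = 1.567 + (4.529 − 1)/75.86 = 1.613
NF = 10 log₁₀(1.613) = 2.08 dB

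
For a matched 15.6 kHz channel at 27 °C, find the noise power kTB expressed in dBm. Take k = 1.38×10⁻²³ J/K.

−131.9 dBm

T = 27 °C + 273.15 = 300.15 K
P_n = kTB = 1.38×10⁻²³ × 300.15 × 1.56×10⁴ = 6.46×10⁻¹⁷ W
In dBm: 10 log₁₀(6.46×10⁻¹⁷ / 10⁻³) = −131.9 dBm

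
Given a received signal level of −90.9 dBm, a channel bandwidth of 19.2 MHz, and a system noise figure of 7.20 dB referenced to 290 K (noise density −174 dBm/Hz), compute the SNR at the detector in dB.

3.1 dB

Noise floor: N = −174 + 10 log₁₀(B) + NF
10 log₁₀(1.92×10⁷) = 72.83 dB
N = −174 + 72.83 + 7.20 = −93.97 dBm
SNR = P_sig − N = −90.9 − (−93.97) = 3.07 dB → 3.1 dB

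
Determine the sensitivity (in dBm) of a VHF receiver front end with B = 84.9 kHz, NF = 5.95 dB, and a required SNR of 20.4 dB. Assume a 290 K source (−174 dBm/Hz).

−98.4 dBm

Sensitivity = −174 + 10 log₁₀(B) + NF + SNR_min
= −174 + 49.29 + 5.95 + 20.4
= −98.36 dBm → −98.4 dBm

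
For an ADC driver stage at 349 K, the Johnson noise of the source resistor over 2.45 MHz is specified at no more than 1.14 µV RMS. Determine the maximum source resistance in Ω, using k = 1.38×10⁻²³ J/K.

27.5 Ω

Johnson–Nyquist: V_n = √(4kTRB) ⇒ R = V_n² / (4kTB)
4kTB = 4 × 1.38×10⁻²³ × 349 × 2.45×10⁶ = 4.72×10⁻¹⁴
R = (1.14×10⁻⁶)² / 4.72×10⁻¹⁴ = 2.75×10¹ Ω = 27.5 Ω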